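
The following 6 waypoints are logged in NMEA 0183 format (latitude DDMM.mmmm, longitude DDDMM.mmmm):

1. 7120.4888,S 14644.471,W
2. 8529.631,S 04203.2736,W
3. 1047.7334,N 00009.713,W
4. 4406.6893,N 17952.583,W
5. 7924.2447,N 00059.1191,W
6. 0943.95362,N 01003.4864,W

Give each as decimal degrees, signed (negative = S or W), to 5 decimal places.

Point 1:
  Lat: split at 2 digits → 71° and 20.4888′; 71 + 20.4888/60 = 71.341480
  S → negative
  Lon: degrees = first 3 digits = 146, minutes = 44.471; 146 + 44.471/60 = 146.741183
  hemisphere W, so the sign is −
Point 2:
  φ: degrees = first 2 digits = 85, minutes = 29.631; 85 + 29.631/60 = 85.493850
  S → negative
  Lon: split at 3 digits → 042° and 3.2736′; 42 + 3.2736/60 = 42.054560
  W ⇒ negate
Point 3:
  Lat: degrees = first 2 digits = 10, minutes = 47.7334; 10 + 47.7334/60 = 10.795557
  N ⇒ keep positive
  Longitude: degrees = first 3 digits = 0, minutes = 9.713; 0 + 9.713/60 = 0.161883
  W → negative
Point 4:
  φ: split at 2 digits → 44° and 6.6893′; 44 + 6.6893/60 = 44.111488
  N → positive
  Lon: split at 3 digits → 179° and 52.583′; 179 + 52.583/60 = 179.876383
  W ⇒ negate
Point 5:
  Latitude: split at 2 digits → 79° and 24.2447′; 79 + 24.2447/60 = 79.404078
  N ⇒ keep positive
  Lon: degrees = first 3 digits = 0, minutes = 59.1191; 0 + 59.1191/60 = 0.985318
  W ⇒ negate
Point 6:
  Latitude: degrees = first 2 digits = 9, minutes = 43.95362; 9 + 43.95362/60 = 9.732560
  N ⇒ keep positive
  Longitude: split at 3 digits → 010° and 3.4864′; 10 + 3.4864/60 = 10.058107
  W → negative

1. -71.34148, -146.74118
2. -85.49385, -42.05456
3. 10.79556, -0.16188
4. 44.11149, -179.87638
5. 79.40408, -0.98532
6. 9.73256, -10.05811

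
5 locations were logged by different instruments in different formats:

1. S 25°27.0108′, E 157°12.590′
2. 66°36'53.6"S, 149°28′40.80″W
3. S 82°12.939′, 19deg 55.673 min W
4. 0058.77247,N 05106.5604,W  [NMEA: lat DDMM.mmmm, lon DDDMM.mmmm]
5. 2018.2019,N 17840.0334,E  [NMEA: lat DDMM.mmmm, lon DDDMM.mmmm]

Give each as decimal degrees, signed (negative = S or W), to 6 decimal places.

1. -25.450180, 157.209833
2. -66.614889, -149.478000
3. -82.215650, -19.927883
4. 0.979541, -51.109340
5. 20.303365, 178.667223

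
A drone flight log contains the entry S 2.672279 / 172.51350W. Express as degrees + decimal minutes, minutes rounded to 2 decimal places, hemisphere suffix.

2° 40.34′ S, 172° 30.81′ W

φ: minutes = (2.672279 − 2) × 60 = 40.3367
Lon: 172° + 0.513500 × 60 = 172° 30.8100′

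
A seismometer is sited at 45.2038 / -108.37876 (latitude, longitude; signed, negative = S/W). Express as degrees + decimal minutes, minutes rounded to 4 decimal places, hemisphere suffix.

45° 12.2280′ N, 108° 22.7256′ W

Lat: 45° + 0.203800 × 60 = 45° 12.228000′
Longitude is negative → W; |value| = 108.378760
Longitude: fractional part 0.378760 → 22.725600 minutes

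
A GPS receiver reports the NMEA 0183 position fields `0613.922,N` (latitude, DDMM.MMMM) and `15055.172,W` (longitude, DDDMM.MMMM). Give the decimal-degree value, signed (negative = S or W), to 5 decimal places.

φ: degrees = first 2 digits = 6, minutes = 13.922; 6 + 13.922/60 = 6.232033
N → positive
Lon: split at 3 digits → 150° and 55.172′; 150 + 55.172/60 = 150.919533
hemisphere W, so the sign is −

6.23203, -150.91953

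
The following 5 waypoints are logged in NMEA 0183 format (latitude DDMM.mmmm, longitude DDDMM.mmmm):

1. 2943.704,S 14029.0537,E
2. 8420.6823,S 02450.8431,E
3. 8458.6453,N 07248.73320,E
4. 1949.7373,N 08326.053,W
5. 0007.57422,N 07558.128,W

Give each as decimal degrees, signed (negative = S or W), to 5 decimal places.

Point 1:
  φ: degrees = first 2 digits = 29, minutes = 43.704; 29 + 43.704/60 = 29.728400
  S → negative
  Lon: split at 3 digits → 140° and 29.0537′; 140 + 29.0537/60 = 140.484228
  E ⇒ keep positive
Point 2:
  Latitude: split at 2 digits → 84° and 20.6823′; 84 + 20.6823/60 = 84.344705
  hemisphere S, so the sign is −
  λ: degrees = first 3 digits = 24, minutes = 50.8431; 24 + 50.8431/60 = 24.847385
  E → positive
Point 3:
  Latitude: split at 2 digits → 84° and 58.6453′; 84 + 58.6453/60 = 84.977422
  N ⇒ keep positive
  Longitude: split at 3 digits → 072° and 48.7332′; 72 + 48.7332/60 = 72.812220
  E ⇒ keep positive
Point 4:
  φ: degrees = first 2 digits = 19, minutes = 49.7373; 19 + 49.7373/60 = 19.828955
  N ⇒ keep positive
  Longitude: split at 3 digits → 083° and 26.053′; 83 + 26.053/60 = 83.434217
  W → negative
Point 5:
  Latitude: degrees = first 2 digits = 0, minutes = 7.57422; 0 + 7.57422/60 = 0.126237
  N → positive
  Lon: degrees = first 3 digits = 75, minutes = 58.128; 75 + 58.128/60 = 75.968800
  W ⇒ negate

1. -29.72840, 140.48423
2. -84.34471, 24.84739
3. 84.97742, 72.81222
4. 19.82896, -83.43422
5. 0.12624, -75.96880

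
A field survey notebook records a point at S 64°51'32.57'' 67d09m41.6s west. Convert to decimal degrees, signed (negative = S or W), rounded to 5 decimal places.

φ: 64 + 51/60 + 32.57/3600 = 64.859047
S → negative
Lon: 9′ + 41.6″ = 9.69333′; 67 + 9.69333/60 = 67.161556
W ⇒ negate

-64.85905, -67.16156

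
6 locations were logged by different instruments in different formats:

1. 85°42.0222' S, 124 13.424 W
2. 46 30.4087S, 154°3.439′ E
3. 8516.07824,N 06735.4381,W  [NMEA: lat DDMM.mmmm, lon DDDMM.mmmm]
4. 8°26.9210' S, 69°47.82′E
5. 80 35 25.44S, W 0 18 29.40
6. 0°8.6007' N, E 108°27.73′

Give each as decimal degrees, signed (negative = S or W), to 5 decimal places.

Point 1:
  Latitude: 85 + 42.0222/60 = 85.700370
  S → negative
  λ: 13.424′ = 0.223733°; total 124.223733
  W ⇒ negate
Point 2:
  Lat: 30.4087′ = 0.506812°; total 46.506812
  S → negative
  λ: 154 + 3.439/60 = 154.057317
  E ⇒ keep positive
Point 3:
  Lat: degrees = first 2 digits = 85, minutes = 16.07824; 85 + 16.07824/60 = 85.267971
  N → positive
  λ: split at 3 digits → 067° and 35.4381′; 67 + 35.4381/60 = 67.590635
  hemisphere W, so the sign is −
Point 4:
  Lat: 26.921′ = 0.448683°; total 8.448683
  S → negative
  Longitude: 47.82′ = 0.797000°; total 69.797000
  E ⇒ keep positive
Point 5:
  Lat: 80 + 35/60 + 25.44/3600 = 80.590400
  S → negative
  λ: 18′ + 29.4″ = 18.49000′; 0 + 18.49000/60 = 0.308167
  W → negative
Point 6:
  Latitude: 8.6007′ = 0.143345°; total 0.143345
  N ⇒ keep positive
  Lon: 108 + 27.73/60 = 108.462167
  E ⇒ keep positive

1. -85.70037, -124.22373
2. -46.50681, 154.05732
3. 85.26797, -67.59064
4. -8.44868, 69.79700
5. -80.59040, -0.30817
6. 0.14335, 108.46217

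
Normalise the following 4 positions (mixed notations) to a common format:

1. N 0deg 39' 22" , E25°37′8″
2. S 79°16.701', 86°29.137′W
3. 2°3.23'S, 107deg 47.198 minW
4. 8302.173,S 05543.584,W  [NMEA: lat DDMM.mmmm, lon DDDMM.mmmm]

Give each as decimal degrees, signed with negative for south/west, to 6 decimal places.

1. 0.656111, 25.618889
2. -79.278350, -86.485617
3. -2.053833, -107.786633
4. -83.036217, -55.726400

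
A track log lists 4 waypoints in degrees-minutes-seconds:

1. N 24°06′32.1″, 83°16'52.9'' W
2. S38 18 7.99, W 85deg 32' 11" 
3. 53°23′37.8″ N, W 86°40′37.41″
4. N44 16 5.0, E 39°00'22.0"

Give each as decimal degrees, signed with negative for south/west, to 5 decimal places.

1. 24.10892, -83.28136
2. -38.30222, -85.53639
3. 53.39383, -86.67706
4. 44.26806, 39.00611

Point 1:
  φ: 6′ + 32.1″ = 6.53500′; 24 + 6.53500/60 = 24.108917
  N ⇒ keep positive
  Longitude: 83° + 16/60 + 52.9/3600 = 83 + 0.266667 + 0.014694 = 83.281361
  W → negative
Point 2:
  Lat: 38 + 18/60 + 7.99/3600 = 38.302219
  S → negative
  Lon: 32′ + 11″ = 32.18333′; 85 + 32.18333/60 = 85.536389
  hemisphere W, so the sign is −
Point 3:
  Lat: 53 + 23/60 + 37.8/3600 = 53.393833
  N ⇒ keep positive
  Lon: 40′ + 37.41″ = 40.62350′; 86 + 40.62350/60 = 86.677058
  W → negative
Point 4:
  φ: 16′ + 5″ = 16.08333′; 44 + 16.08333/60 = 44.268056
  N ⇒ keep positive
  λ: 39° + 0/60 + 22/3600 = 39 + 0.000000 + 0.006111 = 39.006111
  E → positive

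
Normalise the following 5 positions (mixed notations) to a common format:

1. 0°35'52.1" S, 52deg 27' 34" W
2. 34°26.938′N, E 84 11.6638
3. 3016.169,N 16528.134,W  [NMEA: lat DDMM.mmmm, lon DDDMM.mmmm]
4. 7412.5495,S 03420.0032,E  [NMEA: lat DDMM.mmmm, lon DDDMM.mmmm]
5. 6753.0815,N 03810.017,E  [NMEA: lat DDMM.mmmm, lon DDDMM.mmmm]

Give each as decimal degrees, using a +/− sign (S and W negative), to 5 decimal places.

1. -0.59781, -52.45944
2. 34.44897, 84.19440
3. 30.26948, -165.46890
4. -74.20916, 34.33339
5. 67.88469, 38.16695

Point 1:
  Lat: 0 + 35/60 + 52.1/3600 = 0.597806
  S ⇒ negate
  λ: 52 + 27/60 + 34/3600 = 52.459444
  W → negative
Point 2:
  φ: 34 + 26.938/60 = 34.448967
  N → positive
  Lon: 84 + 11.6638/60 = 84.194397
  E ⇒ keep positive
Point 3:
  Lat: degrees = first 2 digits = 30, minutes = 16.169; 30 + 16.169/60 = 30.269483
  N ⇒ keep positive
  Lon: split at 3 digits → 165° and 28.134′; 165 + 28.134/60 = 165.468900
  hemisphere W, so the sign is −
Point 4:
  φ: degrees = first 2 digits = 74, minutes = 12.5495; 74 + 12.5495/60 = 74.209158
  S → negative
  Lon: degrees = first 3 digits = 34, minutes = 20.0032; 34 + 20.0032/60 = 34.333387
  E → positive
Point 5:
  Latitude: split at 2 digits → 67° and 53.0815′; 67 + 53.0815/60 = 67.884692
  N → positive
  λ: degrees = first 3 digits = 38, minutes = 10.017; 38 + 10.017/60 = 38.166950
  E ⇒ keep positive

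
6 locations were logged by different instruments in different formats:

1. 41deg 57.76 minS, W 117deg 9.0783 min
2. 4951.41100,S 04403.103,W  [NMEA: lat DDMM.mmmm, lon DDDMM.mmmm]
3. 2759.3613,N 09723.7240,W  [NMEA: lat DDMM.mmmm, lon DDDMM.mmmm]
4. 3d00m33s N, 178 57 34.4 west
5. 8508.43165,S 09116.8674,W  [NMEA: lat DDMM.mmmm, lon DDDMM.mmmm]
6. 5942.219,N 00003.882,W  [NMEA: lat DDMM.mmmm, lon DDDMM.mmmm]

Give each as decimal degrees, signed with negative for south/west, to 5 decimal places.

1. -41.96267, -117.15131
2. -49.85685, -44.05172
3. 27.98936, -97.39540
4. 3.00917, -178.95956
5. -85.14053, -91.28112
6. 59.70365, -0.06470

Point 1:
  Lat: 41 + 57.76/60 = 41.962667
  hemisphere S, so the sign is −
  λ: 117 + 9.0783/60 = 117.151305
  W ⇒ negate
Point 2:
  φ: split at 2 digits → 49° and 51.411′; 49 + 51.411/60 = 49.856850
  hemisphere S, so the sign is −
  Longitude: degrees = first 3 digits = 44, minutes = 3.103; 44 + 3.103/60 = 44.051717
  W ⇒ negate
Point 3:
  Lat: degrees = first 2 digits = 27, minutes = 59.3613; 27 + 59.3613/60 = 27.989355
  N → positive
  λ: degrees = first 3 digits = 97, minutes = 23.724; 97 + 23.724/60 = 97.395400
  W ⇒ negate
Point 4:
  Lat: 3° + 0/60 + 33/3600 = 3 + 0.000000 + 0.009167 = 3.009167
  N ⇒ keep positive
  Longitude: 57′ + 34.4″ = 57.57333′; 178 + 57.57333/60 = 178.959556
  W ⇒ negate
Point 5:
  Lat: split at 2 digits → 85° and 8.43165′; 85 + 8.43165/60 = 85.140528
  S → negative
  Lon: degrees = first 3 digits = 91, minutes = 16.8674; 91 + 16.8674/60 = 91.281123
  W ⇒ negate
Point 6:
  Lat: degrees = first 2 digits = 59, minutes = 42.219; 59 + 42.219/60 = 59.703650
  N → positive
  Longitude: split at 3 digits → 000° and 3.882′; 0 + 3.882/60 = 0.064700
  W → negative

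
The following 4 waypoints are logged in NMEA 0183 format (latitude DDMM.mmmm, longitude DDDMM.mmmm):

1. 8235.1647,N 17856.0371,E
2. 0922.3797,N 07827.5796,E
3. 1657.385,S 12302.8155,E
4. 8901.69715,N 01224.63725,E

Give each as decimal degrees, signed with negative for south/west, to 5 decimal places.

Point 1:
  φ: split at 2 digits → 82° and 35.1647′; 82 + 35.1647/60 = 82.586078
  N → positive
  Lon: degrees = first 3 digits = 178, minutes = 56.0371; 178 + 56.0371/60 = 178.933952
  E → positive
Point 2:
  φ: split at 2 digits → 09° and 22.3797′; 9 + 22.3797/60 = 9.372995
  N ⇒ keep positive
  λ: degrees = first 3 digits = 78, minutes = 27.5796; 78 + 27.5796/60 = 78.459660
  E ⇒ keep positive
Point 3:
  Lat: split at 2 digits → 16° and 57.385′; 16 + 57.385/60 = 16.956417
  S → negative
  Longitude: split at 3 digits → 123° and 2.8155′; 123 + 2.8155/60 = 123.046925
  E → positive
Point 4:
  Lat: split at 2 digits → 89° and 1.69715′; 89 + 1.69715/60 = 89.028286
  N ⇒ keep positive
  Lon: split at 3 digits → 012° and 24.63725′; 12 + 24.63725/60 = 12.410621
  E ⇒ keep positive

1. 82.58608, 178.93395
2. 9.37300, 78.45966
3. -16.95642, 123.04693
4. 89.02829, 12.41062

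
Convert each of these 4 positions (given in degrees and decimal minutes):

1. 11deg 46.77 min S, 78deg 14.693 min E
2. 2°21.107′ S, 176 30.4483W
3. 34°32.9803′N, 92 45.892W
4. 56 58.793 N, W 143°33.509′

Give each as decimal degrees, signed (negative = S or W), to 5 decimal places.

1. -11.77950, 78.24488
2. -2.35178, -176.50747
3. 34.54967, -92.76487
4. 56.97988, -143.55848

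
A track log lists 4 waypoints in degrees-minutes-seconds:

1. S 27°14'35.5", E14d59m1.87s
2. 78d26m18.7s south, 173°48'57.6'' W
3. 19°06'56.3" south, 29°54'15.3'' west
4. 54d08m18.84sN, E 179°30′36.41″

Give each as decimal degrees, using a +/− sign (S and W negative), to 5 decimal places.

1. -27.24319, 14.98385
2. -78.43853, -173.81600
3. -19.11564, -29.90425
4. 54.13857, 179.51011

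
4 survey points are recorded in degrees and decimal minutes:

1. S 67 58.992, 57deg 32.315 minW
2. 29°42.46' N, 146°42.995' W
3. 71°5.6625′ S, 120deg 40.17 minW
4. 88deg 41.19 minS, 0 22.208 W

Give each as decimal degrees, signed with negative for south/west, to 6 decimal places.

1. -67.983200, -57.538583
2. 29.707667, -146.716583
3. -71.094375, -120.669500
4. -88.686500, -0.370133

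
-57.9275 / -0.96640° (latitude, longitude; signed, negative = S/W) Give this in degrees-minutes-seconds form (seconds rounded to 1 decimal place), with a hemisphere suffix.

57°55′39.0″ S, 0°57′59.0″ W

Latitude is negative → S; |value| = 57.927500
φ: whole degrees 57; 55.65000′ → 55′ and 39.000″
Longitude is negative → W; |value| = 0.966400
λ: whole degrees 0; 57.98400′ → 57′ and 59.040″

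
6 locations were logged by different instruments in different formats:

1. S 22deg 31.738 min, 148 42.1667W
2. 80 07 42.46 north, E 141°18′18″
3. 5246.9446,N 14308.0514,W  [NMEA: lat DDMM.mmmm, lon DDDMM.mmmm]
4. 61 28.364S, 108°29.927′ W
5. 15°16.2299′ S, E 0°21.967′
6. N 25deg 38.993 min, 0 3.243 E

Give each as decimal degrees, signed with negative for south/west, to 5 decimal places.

Point 1:
  Latitude: 22 + 31.738/60 = 22.528967
  S → negative
  λ: 42.1667′ = 0.702778°; total 148.702778
  W ⇒ negate
Point 2:
  φ: 7′ + 42.46″ = 7.70767′; 80 + 7.70767/60 = 80.128461
  N → positive
  Longitude: 141° + 18/60 + 18/3600 = 141 + 0.300000 + 0.005000 = 141.305000
  E → positive
Point 3:
  Latitude: degrees = first 2 digits = 52, minutes = 46.9446; 52 + 46.9446/60 = 52.782410
  N → positive
  λ: degrees = first 3 digits = 143, minutes = 8.0514; 143 + 8.0514/60 = 143.134190
  hemisphere W, so the sign is −
Point 4:
  Lat: 28.364′ = 0.472733°; total 61.472733
  hemisphere S, so the sign is −
  Longitude: 108 + 29.927/60 = 108.498783
  hemisphere W, so the sign is −
Point 5:
  Latitude: 15 + 16.2299/60 = 15.270498
  hemisphere S, so the sign is −
  Longitude: 21.967′ = 0.366117°; total 0.366117
  E → positive
Point 6:
  Latitude: 25 + 38.993/60 = 25.649883
  N → positive
  Lon: 0 + 3.243/60 = 0.054050
  E → positive

1. -22.52897, -148.70278
2. 80.12846, 141.30500
3. 52.78241, -143.13419
4. -61.47273, -108.49878
5. -15.27050, 0.36612
6. 25.64988, 0.05405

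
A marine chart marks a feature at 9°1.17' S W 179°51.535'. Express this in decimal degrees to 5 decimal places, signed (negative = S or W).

-9.01950, -179.85892

Latitude: 1.17′ = 0.019500°; total 9.019500
hemisphere S, so the sign is −
λ: 51.535′ = 0.858917°; total 179.858917
W → negative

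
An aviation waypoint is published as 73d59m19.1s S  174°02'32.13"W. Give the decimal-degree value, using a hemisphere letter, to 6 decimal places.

φ: 73° + 59/60 + 19.1/3600 = 73 + 0.983333 + 0.005306 = 73.9886389
λ: 174 + 2/60 + 32.13/3600 = 174.0422583

73.988639° S, 174.042258° W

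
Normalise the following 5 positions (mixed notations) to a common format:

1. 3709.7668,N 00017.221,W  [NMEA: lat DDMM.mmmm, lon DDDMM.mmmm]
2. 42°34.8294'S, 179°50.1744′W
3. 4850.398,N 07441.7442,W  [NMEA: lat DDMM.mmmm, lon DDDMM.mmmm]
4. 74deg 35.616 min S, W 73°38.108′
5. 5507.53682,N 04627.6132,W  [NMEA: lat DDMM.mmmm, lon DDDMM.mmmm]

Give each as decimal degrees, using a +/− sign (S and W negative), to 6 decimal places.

Point 1:
  Latitude: degrees = first 2 digits = 37, minutes = 9.7668; 37 + 9.7668/60 = 37.1627800
  N → positive
  λ: split at 3 digits → 000° and 17.221′; 0 + 17.221/60 = 0.2870167
  W ⇒ negate
Point 2:
  φ: 42 + 34.8294/60 = 42.5804900
  hemisphere S, so the sign is −
  Longitude: 179 + 50.1744/60 = 179.8362400
  W → negative
Point 3:
  Latitude: split at 2 digits → 48° and 50.398′; 48 + 50.398/60 = 48.8399667
  N → positive
  Longitude: split at 3 digits → 074° and 41.7442′; 74 + 41.7442/60 = 74.6957367
  W ⇒ negate
Point 4:
  φ: 35.616′ = 0.593600°; total 74.5936000
  S ⇒ negate
  Longitude: 73 + 38.108/60 = 73.6351333
  W → negative
Point 5:
  Lat: split at 2 digits → 55° and 7.53682′; 55 + 7.53682/60 = 55.1256137
  N → positive
  Longitude: split at 3 digits → 046° and 27.6132′; 46 + 27.6132/60 = 46.4602200
  hemisphere W, so the sign is −

1. 37.162780, -0.287017
2. -42.580490, -179.836240
3. 48.839967, -74.695737
4. -74.593600, -73.635133
5. 55.125614, -46.460220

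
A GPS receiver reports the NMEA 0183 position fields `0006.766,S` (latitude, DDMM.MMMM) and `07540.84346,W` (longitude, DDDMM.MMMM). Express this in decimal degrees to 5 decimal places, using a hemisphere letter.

Lat: split at 2 digits → 00° and 6.766′; 0 + 6.766/60 = 0.112767
Longitude: split at 3 digits → 075° and 40.84346′; 75 + 40.84346/60 = 75.680724

0.11277° S, 75.68072° W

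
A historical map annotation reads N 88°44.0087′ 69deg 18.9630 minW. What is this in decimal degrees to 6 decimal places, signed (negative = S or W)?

88.733478, -69.316050

φ: 44.0087′ = 0.733478°; total 88.7334783
N → positive
λ: 18.963′ = 0.316050°; total 69.3160500
W → negative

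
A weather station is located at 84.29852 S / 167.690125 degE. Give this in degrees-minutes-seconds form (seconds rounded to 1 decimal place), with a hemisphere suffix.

Lat: 0.298520° → 17.91120′; 0.91120 × 60 = 54.672″
Longitude: whole degrees 167; 41.40750′ → 41′ and 24.450″

84°17′54.7″ S, 167°41′24.5″ E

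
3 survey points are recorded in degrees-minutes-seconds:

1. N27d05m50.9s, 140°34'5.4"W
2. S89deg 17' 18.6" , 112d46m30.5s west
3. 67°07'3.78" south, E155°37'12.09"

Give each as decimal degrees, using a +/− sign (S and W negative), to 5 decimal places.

1. 27.09747, -140.56817
2. -89.28850, -112.77514
3. -67.11772, 155.62003

Point 1:
  Latitude: 27 + 5/60 + 50.9/3600 = 27.097472
  N → positive
  Lon: 34′ + 5.4″ = 34.09000′; 140 + 34.09000/60 = 140.568167
  hemisphere W, so the sign is −
Point 2:
  Latitude: 17′ + 18.6″ = 17.31000′; 89 + 17.31000/60 = 89.288500
  S → negative
  Lon: 112 + 46/60 + 30.5/3600 = 112.775139
  W → negative
Point 3:
  Lat: 67 + 7/60 + 3.78/3600 = 67.117717
  S → negative
  Lon: 155° + 37/60 + 12.09/3600 = 155 + 0.616667 + 0.003358 = 155.620025
  E ⇒ keep positive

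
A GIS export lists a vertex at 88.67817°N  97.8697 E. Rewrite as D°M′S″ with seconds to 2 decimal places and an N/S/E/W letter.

Latitude: whole degrees 88; 40.69020′ → 40′ and 41.4120″
Longitude: 0.869700 × 60 = 52.18200′ → 52′, remainder × 60 = 10.9200″

88°40′41.41″ N, 97°52′10.92″ E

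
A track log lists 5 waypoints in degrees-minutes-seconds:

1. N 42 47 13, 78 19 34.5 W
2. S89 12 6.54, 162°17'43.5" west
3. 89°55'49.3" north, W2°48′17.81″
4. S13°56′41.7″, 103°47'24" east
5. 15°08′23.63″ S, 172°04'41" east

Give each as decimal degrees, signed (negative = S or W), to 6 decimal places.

1. 42.786944, -78.326250
2. -89.201817, -162.295417
3. 89.930361, -2.804947
4. -13.944917, 103.790000
5. -15.139897, 172.078056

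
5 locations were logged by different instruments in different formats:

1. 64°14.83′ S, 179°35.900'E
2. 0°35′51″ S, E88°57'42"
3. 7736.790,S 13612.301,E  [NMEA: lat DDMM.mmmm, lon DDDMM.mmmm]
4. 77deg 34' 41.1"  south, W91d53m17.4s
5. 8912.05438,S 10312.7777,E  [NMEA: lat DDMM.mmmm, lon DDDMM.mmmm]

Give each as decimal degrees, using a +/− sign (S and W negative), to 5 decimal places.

Point 1:
  φ: 64 + 14.83/60 = 64.247167
  S → negative
  Longitude: 179 + 35.9/60 = 179.598333
  E ⇒ keep positive
Point 2:
  φ: 0 + 35/60 + 51/3600 = 0.597500
  S → negative
  λ: 88 + 57/60 + 42/3600 = 88.961667
  E ⇒ keep positive
Point 3:
  Lat: split at 2 digits → 77° and 36.79′; 77 + 36.79/60 = 77.613167
  S ⇒ negate
  Lon: degrees = first 3 digits = 136, minutes = 12.301; 136 + 12.301/60 = 136.205017
  E → positive
Point 4:
  Latitude: 34′ + 41.1″ = 34.68500′; 77 + 34.68500/60 = 77.578083
  S → negative
  Longitude: 91° + 53/60 + 17.4/3600 = 91 + 0.883333 + 0.004833 = 91.888167
  hemisphere W, so the sign is −
Point 5:
  Lat: degrees = first 2 digits = 89, minutes = 12.05438; 89 + 12.05438/60 = 89.200906
  S → negative
  λ: split at 3 digits → 103° and 12.7777′; 103 + 12.7777/60 = 103.212962
  E ⇒ keep positive

1. -64.24717, 179.59833
2. -0.59750, 88.96167
3. -77.61317, 136.20502
4. -77.57808, -91.88817
5. -89.20091, 103.21296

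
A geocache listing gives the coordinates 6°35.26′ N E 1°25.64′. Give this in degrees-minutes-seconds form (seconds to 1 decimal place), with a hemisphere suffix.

Lat: 35.26000′ → 35′ and 0.26000 × 60 = 15.600″
λ: fractional minutes 0.64000 × 60 = 38.400″

6°35′15.6″ N, 1°25′38.4″ E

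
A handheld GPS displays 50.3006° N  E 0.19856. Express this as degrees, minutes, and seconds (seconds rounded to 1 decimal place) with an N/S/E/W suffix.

50°18′2.2″ N, 0°11′54.8″ E

Latitude: 0.300600 × 60 = 18.03600′ → 18′, remainder × 60 = 2.160″
Longitude: 0.198560 × 60 = 11.91360′ → 11′, remainder × 60 = 54.816″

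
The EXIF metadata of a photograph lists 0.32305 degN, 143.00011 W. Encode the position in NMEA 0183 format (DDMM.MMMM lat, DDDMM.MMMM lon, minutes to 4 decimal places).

φ: fractional part 0.323050 → 19.383000 minutes
Lon: fractional part 0.000110 → 0.006600 minutes

0019.3830,N / 14300.0066,W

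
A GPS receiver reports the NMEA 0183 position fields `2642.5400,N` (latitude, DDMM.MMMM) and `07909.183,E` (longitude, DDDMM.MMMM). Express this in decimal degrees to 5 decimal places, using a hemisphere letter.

26.70900° N, 79.15305° E

φ: degrees = first 2 digits = 26, minutes = 42.54; 26 + 42.54/60 = 26.709000
λ: degrees = first 3 digits = 79, minutes = 9.183; 79 + 9.183/60 = 79.153050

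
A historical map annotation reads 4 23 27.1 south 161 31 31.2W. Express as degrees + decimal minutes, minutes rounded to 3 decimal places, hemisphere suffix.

Lat: 23 + 27.1/60 = 23.45167′
Longitude: seconds/60 = 0.52000; minutes = 31 + 0.52000 = 31.52000

4° 23.452′ S, 161° 31.520′ W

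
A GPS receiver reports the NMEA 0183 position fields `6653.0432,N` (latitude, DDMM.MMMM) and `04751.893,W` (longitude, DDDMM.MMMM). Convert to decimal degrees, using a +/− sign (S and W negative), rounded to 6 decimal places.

66.884053, -47.864883

Lat: split at 2 digits → 66° and 53.0432′; 66 + 53.0432/60 = 66.8840533
N → positive
Lon: degrees = first 3 digits = 47, minutes = 51.893; 47 + 51.893/60 = 47.8648833
W → negative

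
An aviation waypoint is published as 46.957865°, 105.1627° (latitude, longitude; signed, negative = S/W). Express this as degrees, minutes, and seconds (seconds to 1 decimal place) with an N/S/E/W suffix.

46°57′28.3″ N, 105°09′45.7″ E

Latitude: whole degrees 46; 57.47190′ → 57′ and 28.314″
λ: 0.162700° → 9.76200′; 0.76200 × 60 = 45.720″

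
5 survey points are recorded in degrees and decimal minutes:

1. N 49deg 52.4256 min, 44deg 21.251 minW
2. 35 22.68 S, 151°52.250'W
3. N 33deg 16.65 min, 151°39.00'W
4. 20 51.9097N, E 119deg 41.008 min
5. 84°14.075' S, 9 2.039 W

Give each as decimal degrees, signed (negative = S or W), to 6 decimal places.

1. 49.873760, -44.354183
2. -35.378000, -151.870833
3. 33.277500, -151.650000
4. 20.865162, 119.683467
5. -84.234583, -9.033983

Point 1:
  φ: 49 + 52.4256/60 = 49.8737600
  N → positive
  λ: 44 + 21.251/60 = 44.3541833
  hemisphere W, so the sign is −
Point 2:
  Lat: 35 + 22.68/60 = 35.3780000
  hemisphere S, so the sign is −
  λ: 151 + 52.25/60 = 151.8708333
  hemisphere W, so the sign is −
Point 3:
  Lat: 33 + 16.65/60 = 33.2775000
  N → positive
  Longitude: 151 + 39/60 = 151.6500000
  W ⇒ negate
Point 4:
  φ: 20 + 51.9097/60 = 20.8651617
  N ⇒ keep positive
  Longitude: 41.008′ = 0.683467°; total 119.6834667
  E → positive
Point 5:
  φ: 84 + 14.075/60 = 84.2345833
  S ⇒ negate
  λ: 2.039′ = 0.033983°; total 9.0339833
  hemisphere W, so the sign is −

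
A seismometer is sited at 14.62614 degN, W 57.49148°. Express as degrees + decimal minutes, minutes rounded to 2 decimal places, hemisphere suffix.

14° 37.57′ N, 57° 29.49′ W

Latitude: minutes = (14.626140 − 14) × 60 = 37.5684
Lon: fractional part 0.491480 → 29.4888 minutes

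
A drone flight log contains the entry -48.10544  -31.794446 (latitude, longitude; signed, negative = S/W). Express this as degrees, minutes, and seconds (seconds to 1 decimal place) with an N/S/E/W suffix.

48°06′19.6″ S, 31°47′40.0″ W

Latitude is negative → S; |value| = 48.105440
Latitude: 0.105440° → 6.32640′; 0.32640 × 60 = 19.584″
Longitude is negative → W; |value| = 31.794446
λ: 0.794446 × 60 = 47.66676′ → 47′, remainder × 60 = 40.006″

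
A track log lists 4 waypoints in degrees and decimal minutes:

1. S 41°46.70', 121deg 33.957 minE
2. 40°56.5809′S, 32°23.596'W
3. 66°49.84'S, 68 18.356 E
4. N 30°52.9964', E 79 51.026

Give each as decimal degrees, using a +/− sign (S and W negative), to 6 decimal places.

Point 1:
  Latitude: 46.7′ = 0.778333°; total 41.7783333
  S → negative
  Lon: 121 + 33.957/60 = 121.5659500
  E → positive
Point 2:
  Latitude: 40 + 56.5809/60 = 40.9430150
  S → negative
  Longitude: 32 + 23.596/60 = 32.3932667
  W → negative
Point 3:
  Lat: 66 + 49.84/60 = 66.8306667
  hemisphere S, so the sign is −
  Lon: 18.356′ = 0.305933°; total 68.3059333
  E ⇒ keep positive
Point 4:
  Latitude: 52.9964′ = 0.883273°; total 30.8832733
  N ⇒ keep positive
  λ: 79 + 51.026/60 = 79.8504333
  E ⇒ keep positive

1. -41.778333, 121.565950
2. -40.943015, -32.393267
3. -66.830667, 68.305933
4. 30.883273, 79.850433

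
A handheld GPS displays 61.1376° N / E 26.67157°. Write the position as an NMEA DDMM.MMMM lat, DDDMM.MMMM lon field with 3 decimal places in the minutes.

6108.256,N / 02640.294,E

φ: minutes = (61.137600 − 61) × 60 = 8.25600
Longitude: fractional part 0.671570 → 40.29420 minutes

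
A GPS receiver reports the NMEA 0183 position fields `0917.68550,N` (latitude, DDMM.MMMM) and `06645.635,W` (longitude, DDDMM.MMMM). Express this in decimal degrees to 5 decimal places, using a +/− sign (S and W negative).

Latitude: split at 2 digits → 09° and 17.6855′; 9 + 17.6855/60 = 9.294758
N ⇒ keep positive
λ: split at 3 digits → 066° and 45.635′; 66 + 45.635/60 = 66.760583
W ⇒ negate

9.29476, -66.76058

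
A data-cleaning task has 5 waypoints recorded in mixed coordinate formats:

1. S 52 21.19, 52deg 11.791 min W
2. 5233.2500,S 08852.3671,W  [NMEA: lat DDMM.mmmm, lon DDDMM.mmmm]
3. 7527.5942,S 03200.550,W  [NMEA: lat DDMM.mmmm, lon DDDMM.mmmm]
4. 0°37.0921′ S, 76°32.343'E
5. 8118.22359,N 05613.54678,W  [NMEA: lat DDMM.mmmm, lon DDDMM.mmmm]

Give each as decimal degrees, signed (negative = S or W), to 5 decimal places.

1. -52.35317, -52.19652
2. -52.55417, -88.87279
3. -75.45990, -32.00917
4. -0.61820, 76.53905
5. 81.30373, -56.22578

Point 1:
  Latitude: 21.19′ = 0.353167°; total 52.353167
  S → negative
  λ: 11.791′ = 0.196517°; total 52.196517
  W → negative
Point 2:
  Lat: split at 2 digits → 52° and 33.25′; 52 + 33.25/60 = 52.554167
  S → negative
  Longitude: degrees = first 3 digits = 88, minutes = 52.3671; 88 + 52.3671/60 = 88.872785
  W ⇒ negate
Point 3:
  Lat: degrees = first 2 digits = 75, minutes = 27.5942; 75 + 27.5942/60 = 75.459903
  S ⇒ negate
  Lon: degrees = first 3 digits = 32, minutes = 0.55; 32 + 0.55/60 = 32.009167
  W ⇒ negate
Point 4:
  Latitude: 0 + 37.0921/60 = 0.618202
  S → negative
  Longitude: 76 + 32.343/60 = 76.539050
  E ⇒ keep positive
Point 5:
  Latitude: split at 2 digits → 81° and 18.22359′; 81 + 18.22359/60 = 81.303727
  N ⇒ keep positive
  Lon: split at 3 digits → 056° and 13.54678′; 56 + 13.54678/60 = 56.225780
  W ⇒ negate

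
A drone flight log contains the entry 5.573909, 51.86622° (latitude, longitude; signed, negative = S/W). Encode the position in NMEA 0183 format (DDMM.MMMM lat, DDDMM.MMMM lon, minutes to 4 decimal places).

Lat: minutes = (5.573909 − 5) × 60 = 34.434540
Longitude: 51° + 0.866220 × 60 = 51° 51.973200′

0534.4345,N / 05151.9732,E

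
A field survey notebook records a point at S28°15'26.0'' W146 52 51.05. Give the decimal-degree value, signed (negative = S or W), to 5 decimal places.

-28.25722, -146.88085

φ: 28° + 15/60 + 26/3600 = 28 + 0.250000 + 0.007222 = 28.257222
S → negative
Lon: 146 + 52/60 + 51.05/3600 = 146.880847
W ⇒ negate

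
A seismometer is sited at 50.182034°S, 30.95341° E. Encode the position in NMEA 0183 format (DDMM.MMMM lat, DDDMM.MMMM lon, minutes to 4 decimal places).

5010.9220,S / 03057.2046,E

φ: fractional part 0.182034 → 10.922040 minutes
Lon: minutes = (30.953410 − 30) × 60 = 57.204600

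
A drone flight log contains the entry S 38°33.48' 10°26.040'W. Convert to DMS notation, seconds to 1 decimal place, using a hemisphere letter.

Latitude: 33.48000′ → 33′ and 0.48000 × 60 = 28.800″
Lon: fractional minutes 0.04000 × 60 = 2.400″

38°33′28.8″ S, 10°26′2.4″ W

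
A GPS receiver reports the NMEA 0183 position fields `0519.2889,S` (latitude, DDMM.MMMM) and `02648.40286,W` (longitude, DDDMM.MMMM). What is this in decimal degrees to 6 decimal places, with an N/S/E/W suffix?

5.321482° S, 26.806714° W

Lat: split at 2 digits → 05° and 19.2889′; 5 + 19.2889/60 = 5.3214817
Longitude: split at 3 digits → 026° and 48.40286′; 26 + 48.40286/60 = 26.8067143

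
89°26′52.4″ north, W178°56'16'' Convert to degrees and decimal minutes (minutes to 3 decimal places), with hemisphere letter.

89° 26.873′ N, 178° 56.267′ W

Latitude: 26 + 52.4/60 = 26.87333′
λ: 56 + 16/60 = 56.26667′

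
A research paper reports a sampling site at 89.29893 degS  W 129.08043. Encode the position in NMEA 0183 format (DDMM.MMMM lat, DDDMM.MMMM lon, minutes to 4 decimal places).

Latitude: fractional part 0.298930 → 17.935800 minutes
λ: fractional part 0.080430 → 4.825800 minutes

8917.9358,S / 12904.8258,W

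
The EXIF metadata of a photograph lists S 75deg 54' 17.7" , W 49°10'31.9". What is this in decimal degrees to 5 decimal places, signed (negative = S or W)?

φ: 54′ + 17.7″ = 54.29500′; 75 + 54.29500/60 = 75.904917
S ⇒ negate
λ: 10′ + 31.9″ = 10.53167′; 49 + 10.53167/60 = 49.175528
hemisphere W, so the sign is −

-75.90492, -49.17553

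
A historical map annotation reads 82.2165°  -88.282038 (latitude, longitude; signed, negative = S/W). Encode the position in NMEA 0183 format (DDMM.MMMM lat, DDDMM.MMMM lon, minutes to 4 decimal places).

8212.9900,N / 08816.9223,W

Lat: 82° + 0.216500 × 60 = 82° 12.990000′
Longitude is negative → W; |value| = 88.282038
λ: minutes = (88.282038 − 88) × 60 = 16.922280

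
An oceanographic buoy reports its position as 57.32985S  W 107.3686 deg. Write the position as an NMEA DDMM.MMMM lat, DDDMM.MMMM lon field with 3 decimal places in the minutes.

5719.791,S / 10722.116,W

φ: fractional part 0.329850 → 19.79100 minutes
Lon: minutes = (107.368600 − 107) × 60 = 22.11600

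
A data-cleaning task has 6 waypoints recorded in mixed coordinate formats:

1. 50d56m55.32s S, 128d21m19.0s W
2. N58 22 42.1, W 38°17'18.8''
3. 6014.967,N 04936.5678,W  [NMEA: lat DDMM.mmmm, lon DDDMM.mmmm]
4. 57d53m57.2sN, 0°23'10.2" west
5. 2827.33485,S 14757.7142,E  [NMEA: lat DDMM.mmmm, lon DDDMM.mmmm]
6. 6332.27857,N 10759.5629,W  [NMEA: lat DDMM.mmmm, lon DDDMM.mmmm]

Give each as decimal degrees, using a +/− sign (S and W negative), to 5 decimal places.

1. -50.94870, -128.35528
2. 58.37836, -38.28856
3. 60.24945, -49.60946
4. 57.89922, -0.38617
5. -28.45558, 147.96190
6. 63.53798, -107.99272

Point 1:
  φ: 56′ + 55.32″ = 56.92200′; 50 + 56.92200/60 = 50.948700
  S → negative
  Longitude: 128° + 21/60 + 19/3600 = 128 + 0.350000 + 0.005278 = 128.355278
  hemisphere W, so the sign is −
Point 2:
  Latitude: 58° + 22/60 + 42.1/3600 = 58 + 0.366667 + 0.011694 = 58.378361
  N ⇒ keep positive
  Lon: 38 + 17/60 + 18.8/3600 = 38.288556
  W → negative
Point 3:
  φ: degrees = first 2 digits = 60, minutes = 14.967; 60 + 14.967/60 = 60.249450
  N ⇒ keep positive
  Lon: split at 3 digits → 049° and 36.5678′; 49 + 36.5678/60 = 49.609463
  hemisphere W, so the sign is −
Point 4:
  φ: 57 + 53/60 + 57.2/3600 = 57.899222
  N → positive
  Lon: 0 + 23/60 + 10.2/3600 = 0.386167
  W → negative
Point 5:
  φ: split at 2 digits → 28° and 27.33485′; 28 + 27.33485/60 = 28.455581
  hemisphere S, so the sign is −
  Longitude: degrees = first 3 digits = 147, minutes = 57.7142; 147 + 57.7142/60 = 147.961903
  E ⇒ keep positive
Point 6:
  φ: split at 2 digits → 63° and 32.27857′; 63 + 32.27857/60 = 63.537976
  N ⇒ keep positive
  λ: degrees = first 3 digits = 107, minutes = 59.5629; 107 + 59.5629/60 = 107.992715
  W ⇒ negate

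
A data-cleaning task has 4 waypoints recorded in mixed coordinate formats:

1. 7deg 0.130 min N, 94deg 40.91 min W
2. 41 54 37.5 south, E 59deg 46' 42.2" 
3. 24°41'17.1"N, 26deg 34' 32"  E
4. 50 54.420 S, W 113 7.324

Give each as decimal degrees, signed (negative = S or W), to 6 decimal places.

Point 1:
  φ: 0.13′ = 0.002167°; total 7.0021667
  N ⇒ keep positive
  Longitude: 94 + 40.91/60 = 94.6818333
  W ⇒ negate
Point 2:
  φ: 41° + 54/60 + 37.5/3600 = 41 + 0.900000 + 0.010417 = 41.9104167
  S → negative
  Lon: 59 + 46/60 + 42.2/3600 = 59.7783889
  E ⇒ keep positive
Point 3:
  φ: 24° + 41/60 + 17.1/3600 = 24 + 0.683333 + 0.004750 = 24.6880833
  N → positive
  Longitude: 26° + 34/60 + 32/3600 = 26 + 0.566667 + 0.008889 = 26.5755556
  E → positive
Point 4:
  φ: 54.42′ = 0.907000°; total 50.9070000
  S → negative
  λ: 113 + 7.324/60 = 113.1220667
  W ⇒ negate

1. 7.002167, -94.681833
2. -41.910417, 59.778389
3. 24.688083, 26.575556
4. -50.907000, -113.122067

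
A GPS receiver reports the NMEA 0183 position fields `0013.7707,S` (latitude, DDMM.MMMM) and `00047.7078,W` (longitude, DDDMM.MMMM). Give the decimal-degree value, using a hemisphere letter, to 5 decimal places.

φ: degrees = first 2 digits = 0, minutes = 13.7707; 0 + 13.7707/60 = 0.229512
Lon: split at 3 digits → 000° and 47.7078′; 0 + 47.7078/60 = 0.795130

0.22951° S, 0.79513° W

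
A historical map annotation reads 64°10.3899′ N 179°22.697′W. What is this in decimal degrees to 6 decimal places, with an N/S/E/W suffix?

Latitude: 64 + 10.3899/60 = 64.1731650
λ: 22.697′ = 0.378283°; total 179.3782833

64.173165° N, 179.378283° W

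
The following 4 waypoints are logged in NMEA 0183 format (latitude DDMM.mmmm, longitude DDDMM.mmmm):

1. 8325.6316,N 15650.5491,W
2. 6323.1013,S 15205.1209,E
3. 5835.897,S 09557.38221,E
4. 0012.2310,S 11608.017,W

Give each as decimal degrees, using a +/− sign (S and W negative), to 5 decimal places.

1. 83.42719, -156.84249
2. -63.38502, 152.08535
3. -58.59828, 95.95637
4. -0.20385, -116.13362

Point 1:
  Latitude: split at 2 digits → 83° and 25.6316′; 83 + 25.6316/60 = 83.427193
  N → positive
  λ: degrees = first 3 digits = 156, minutes = 50.5491; 156 + 50.5491/60 = 156.842485
  W → negative
Point 2:
  Latitude: split at 2 digits → 63° and 23.1013′; 63 + 23.1013/60 = 63.385022
  S ⇒ negate
  Longitude: degrees = first 3 digits = 152, minutes = 5.1209; 152 + 5.1209/60 = 152.085348
  E → positive
Point 3:
  φ: degrees = first 2 digits = 58, minutes = 35.897; 58 + 35.897/60 = 58.598283
  hemisphere S, so the sign is −
  Longitude: split at 3 digits → 095° and 57.38221′; 95 + 57.38221/60 = 95.956370
  E ⇒ keep positive
Point 4:
  Lat: split at 2 digits → 00° and 12.231′; 0 + 12.231/60 = 0.203850
  hemisphere S, so the sign is −
  Longitude: degrees = first 3 digits = 116, minutes = 8.017; 116 + 8.017/60 = 116.133617
  W ⇒ negate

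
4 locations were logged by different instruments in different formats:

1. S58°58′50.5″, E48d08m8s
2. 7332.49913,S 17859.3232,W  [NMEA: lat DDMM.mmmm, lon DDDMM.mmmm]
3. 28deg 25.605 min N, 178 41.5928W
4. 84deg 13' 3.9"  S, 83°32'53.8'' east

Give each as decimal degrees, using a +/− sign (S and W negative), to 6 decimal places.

1. -58.980694, 48.135556
2. -73.541652, -178.988720
3. 28.426750, -178.693213
4. -84.217750, 83.548278

Point 1:
  Lat: 58° + 58/60 + 50.5/3600 = 58 + 0.966667 + 0.014028 = 58.9806944
  hemisphere S, so the sign is −
  Lon: 48° + 8/60 + 8/3600 = 48 + 0.133333 + 0.002222 = 48.1355556
  E ⇒ keep positive
Point 2:
  Latitude: degrees = first 2 digits = 73, minutes = 32.49913; 73 + 32.49913/60 = 73.5416522
  S → negative
  Longitude: split at 3 digits → 178° and 59.3232′; 178 + 59.3232/60 = 178.9887200
  W ⇒ negate
Point 3:
  Lat: 28 + 25.605/60 = 28.4267500
  N ⇒ keep positive
  Longitude: 41.5928′ = 0.693213°; total 178.6932133
  W ⇒ negate
Point 4:
  Latitude: 13′ + 3.9″ = 13.06500′; 84 + 13.06500/60 = 84.2177500
  S ⇒ negate
  Longitude: 83° + 32/60 + 53.8/3600 = 83 + 0.533333 + 0.014944 = 83.5482778
  E ⇒ keep positive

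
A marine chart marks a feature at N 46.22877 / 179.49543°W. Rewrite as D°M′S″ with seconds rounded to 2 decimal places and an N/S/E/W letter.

46°13′43.57″ N, 179°29′43.55″ W

Lat: whole degrees 46; 13.72620′ → 13′ and 43.5720″
Longitude: whole degrees 179; 29.72580′ → 29′ and 43.5480″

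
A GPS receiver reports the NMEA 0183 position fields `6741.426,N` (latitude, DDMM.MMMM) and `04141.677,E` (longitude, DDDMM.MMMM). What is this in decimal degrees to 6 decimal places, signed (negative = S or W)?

φ: degrees = first 2 digits = 67, minutes = 41.426; 67 + 41.426/60 = 67.6904333
N → positive
Longitude: degrees = first 3 digits = 41, minutes = 41.677; 41 + 41.677/60 = 41.6946167
E → positive

67.690433, 41.694617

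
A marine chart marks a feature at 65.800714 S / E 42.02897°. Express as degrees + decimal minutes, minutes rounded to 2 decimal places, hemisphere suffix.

Lat: minutes = (65.800714 − 65) × 60 = 48.0428
Longitude: fractional part 0.028970 → 1.7382 minutes

65° 48.04′ S, 42° 1.74′ E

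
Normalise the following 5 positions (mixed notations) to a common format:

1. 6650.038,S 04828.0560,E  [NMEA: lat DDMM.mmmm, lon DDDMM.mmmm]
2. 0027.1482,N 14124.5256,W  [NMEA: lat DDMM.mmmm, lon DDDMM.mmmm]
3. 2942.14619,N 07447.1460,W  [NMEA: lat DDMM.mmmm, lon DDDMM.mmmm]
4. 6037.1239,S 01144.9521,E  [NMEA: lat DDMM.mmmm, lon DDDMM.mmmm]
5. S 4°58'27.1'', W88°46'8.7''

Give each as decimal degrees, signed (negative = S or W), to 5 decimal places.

Point 1:
  Lat: split at 2 digits → 66° and 50.038′; 66 + 50.038/60 = 66.833967
  hemisphere S, so the sign is −
  Longitude: split at 3 digits → 048° and 28.056′; 48 + 28.056/60 = 48.467600
  E ⇒ keep positive
Point 2:
  Lat: degrees = first 2 digits = 0, minutes = 27.1482; 0 + 27.1482/60 = 0.452470
  N ⇒ keep positive
  Lon: degrees = first 3 digits = 141, minutes = 24.5256; 141 + 24.5256/60 = 141.408760
  W → negative
Point 3:
  Lat: split at 2 digits → 29° and 42.14619′; 29 + 42.14619/60 = 29.702437
  N → positive
  Lon: split at 3 digits → 074° and 47.146′; 74 + 47.146/60 = 74.785767
  W → negative
Point 4:
  Lat: degrees = first 2 digits = 60, minutes = 37.1239; 60 + 37.1239/60 = 60.618732
  S ⇒ negate
  Longitude: split at 3 digits → 011° and 44.9521′; 11 + 44.9521/60 = 11.749202
  E ⇒ keep positive
Point 5:
  Latitude: 4° + 58/60 + 27.1/3600 = 4 + 0.966667 + 0.007528 = 4.974194
  S → negative
  Longitude: 88° + 46/60 + 8.7/3600 = 88 + 0.766667 + 0.002417 = 88.769083
  W ⇒ negate

1. -66.83397, 48.46760
2. 0.45247, -141.40876
3. 29.70244, -74.78577
4. -60.61873, 11.74920
5. -4.97419, -88.76908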